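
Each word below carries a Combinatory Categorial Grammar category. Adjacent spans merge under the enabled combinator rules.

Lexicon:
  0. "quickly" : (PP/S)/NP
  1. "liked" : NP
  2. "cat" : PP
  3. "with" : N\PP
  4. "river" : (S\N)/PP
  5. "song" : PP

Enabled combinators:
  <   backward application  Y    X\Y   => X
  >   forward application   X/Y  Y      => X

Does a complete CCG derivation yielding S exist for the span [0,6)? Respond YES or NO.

NO

(PP/S)/NP NP PP N\PP (S\N)/PP PP
CKY chart[0,6] = {PP}; S ∉ chart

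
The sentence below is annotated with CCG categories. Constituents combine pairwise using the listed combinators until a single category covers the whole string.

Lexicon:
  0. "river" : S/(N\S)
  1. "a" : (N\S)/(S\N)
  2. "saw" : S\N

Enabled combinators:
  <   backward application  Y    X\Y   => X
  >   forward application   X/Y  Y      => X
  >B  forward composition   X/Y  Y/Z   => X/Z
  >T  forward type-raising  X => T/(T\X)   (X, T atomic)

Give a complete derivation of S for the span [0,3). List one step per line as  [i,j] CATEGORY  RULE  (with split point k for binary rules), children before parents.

[0,1] S/(N\S)  lex  "river"
[1,2] (N\S)/(S\N)  lex  "a"
[2,3] S\N  lex  "saw"
[1,3] N\S  >  k=2
[0,3] S  >  k=1

[0,3] S   >
  [0,1] "river" : S/(N\S)
  [1,3] N\S   >
    [1,2] "a" : (N\S)/(S\N)
    [2,3] "saw" : S\N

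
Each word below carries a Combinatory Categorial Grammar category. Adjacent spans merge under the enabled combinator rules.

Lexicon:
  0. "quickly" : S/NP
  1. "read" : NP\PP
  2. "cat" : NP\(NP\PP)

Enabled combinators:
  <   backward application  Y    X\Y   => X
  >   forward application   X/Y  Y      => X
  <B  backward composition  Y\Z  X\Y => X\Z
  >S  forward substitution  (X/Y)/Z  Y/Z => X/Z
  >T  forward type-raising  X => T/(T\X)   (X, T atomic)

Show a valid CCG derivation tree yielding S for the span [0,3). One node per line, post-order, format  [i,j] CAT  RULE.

[0,1] S/NP  lex  "quickly"
[1,2] NP\PP  lex  "read"
[2,3] NP\(NP\PP)  lex  "cat"
[1,3] NP  <  k=2
[0,3] S  >  k=1

[0,3] S   >
  [0,1] "quickly" : S/NP
  [1,3] NP   <
    [1,2] "read" : NP\PP
    [2,3] "cat" : NP\(NP\PP)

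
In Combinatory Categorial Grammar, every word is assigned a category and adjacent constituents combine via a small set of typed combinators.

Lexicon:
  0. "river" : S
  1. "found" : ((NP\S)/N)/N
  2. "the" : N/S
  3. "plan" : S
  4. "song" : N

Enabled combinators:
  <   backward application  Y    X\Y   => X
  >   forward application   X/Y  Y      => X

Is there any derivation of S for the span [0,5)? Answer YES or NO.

S ((NP\S)/N)/N N/S S N
CKY chart[0,5] = {NP}; S ∉ chart

NO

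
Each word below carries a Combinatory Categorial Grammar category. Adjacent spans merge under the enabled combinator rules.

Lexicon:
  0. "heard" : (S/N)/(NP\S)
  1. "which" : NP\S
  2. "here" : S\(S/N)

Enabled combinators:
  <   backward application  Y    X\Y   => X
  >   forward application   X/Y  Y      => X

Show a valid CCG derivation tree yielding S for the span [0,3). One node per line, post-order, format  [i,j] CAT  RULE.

[0,1] (S/N)/(NP\S)  lex  "heard"
[1,2] NP\S  lex  "which"
[0,2] S/N  >  k=1
[2,3] S\(S/N)  lex  "here"
[0,3] S  <  k=2

[0,3] S   <
  [0,2] S/N   >
    [0,1] "heard" : (S/N)/(NP\S)
    [1,2] "which" : NP\S
  [2,3] "here" : S\(S/N)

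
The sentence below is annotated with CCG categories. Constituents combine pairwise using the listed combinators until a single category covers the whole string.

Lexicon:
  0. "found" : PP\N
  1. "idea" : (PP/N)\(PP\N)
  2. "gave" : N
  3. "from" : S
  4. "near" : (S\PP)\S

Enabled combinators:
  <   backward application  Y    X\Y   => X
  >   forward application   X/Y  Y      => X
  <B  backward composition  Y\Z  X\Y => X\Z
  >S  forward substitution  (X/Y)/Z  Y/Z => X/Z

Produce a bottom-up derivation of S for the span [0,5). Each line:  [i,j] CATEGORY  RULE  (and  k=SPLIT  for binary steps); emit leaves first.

[0,1] PP\N  lex  "found"
[1,2] (PP/N)\(PP\N)  lex  "idea"
[0,2] PP/N  <  k=1
[2,3] N  lex  "gave"
[0,3] PP  >  k=2
[3,4] S  lex  "from"
[4,5] (S\PP)\S  lex  "near"
[3,5] S\PP  <  k=4
[0,5] S  <  k=3

[0,5] S   <
  [0,3] PP   >
    [0,2] PP/N   <
      [0,1] "found" : PP\N
      [1,2] "idea" : (PP/N)\(PP\N)
    [2,3] "gave" : N
  [3,5] S\PP   <
    [3,4] "from" : S
    [4,5] "near" : (S\PP)\S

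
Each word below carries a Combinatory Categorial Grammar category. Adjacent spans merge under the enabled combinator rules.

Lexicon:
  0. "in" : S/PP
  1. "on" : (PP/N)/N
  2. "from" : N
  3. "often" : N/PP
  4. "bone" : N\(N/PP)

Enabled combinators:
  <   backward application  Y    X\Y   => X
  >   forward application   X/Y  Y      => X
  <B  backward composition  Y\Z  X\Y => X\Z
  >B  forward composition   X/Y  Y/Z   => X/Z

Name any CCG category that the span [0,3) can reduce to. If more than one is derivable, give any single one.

[0,5] S   >
  [0,3] S/N   >B
    [0,1] "in" : S/PP
    [1,3] PP/N   >
      [1,2] "on" : (PP/N)/N
      [2,3] "from" : N
  [3,5] N   <
    [3,4] "often" : N/PP
    [4,5] "bone" : N\(N/PP)

S/N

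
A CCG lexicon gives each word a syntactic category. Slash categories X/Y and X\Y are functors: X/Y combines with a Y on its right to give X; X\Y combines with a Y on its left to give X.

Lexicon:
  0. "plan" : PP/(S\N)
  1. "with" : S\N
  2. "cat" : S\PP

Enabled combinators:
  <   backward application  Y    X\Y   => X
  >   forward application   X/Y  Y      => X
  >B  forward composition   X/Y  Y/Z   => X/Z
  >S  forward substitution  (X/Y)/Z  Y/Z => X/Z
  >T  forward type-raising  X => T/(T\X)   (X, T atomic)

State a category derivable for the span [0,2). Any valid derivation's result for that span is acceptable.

PP

[0,3] S   <
  [0,2] PP   >
    [0,1] "plan" : PP/(S\N)
    [1,2] "with" : S\N
  [2,3] "cat" : S\PP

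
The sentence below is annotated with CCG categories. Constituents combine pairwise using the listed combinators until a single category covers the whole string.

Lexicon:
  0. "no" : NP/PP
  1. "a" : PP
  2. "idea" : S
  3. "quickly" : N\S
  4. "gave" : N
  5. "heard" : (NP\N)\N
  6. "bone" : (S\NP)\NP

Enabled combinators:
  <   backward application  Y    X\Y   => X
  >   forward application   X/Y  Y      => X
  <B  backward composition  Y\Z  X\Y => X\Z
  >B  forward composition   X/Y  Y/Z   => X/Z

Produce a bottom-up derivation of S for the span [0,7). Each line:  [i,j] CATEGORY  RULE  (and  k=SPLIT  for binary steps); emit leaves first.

[0,1] NP/PP  lex  "no"
[1,2] PP  lex  "a"
[0,2] NP  >  k=1
[2,3] S  lex  "idea"
[3,4] N\S  lex  "quickly"
[2,4] N  <  k=3
[4,5] N  lex  "gave"
[5,6] (NP\N)\N  lex  "heard"
[4,6] NP\N  <  k=5
[2,6] NP  <  k=4
[6,7] (S\NP)\NP  lex  "bone"
[2,7] S\NP  <  k=6
[0,7] S  <  k=2

[0,7] S   <
  [0,2] NP   >
    [0,1] "no" : NP/PP
    [1,2] "a" : PP
  [2,7] S\NP   <
    [2,6] NP   <
      [2,4] N   <
        [2,3] "idea" : S
        [3,4] "quickly" : N\S
      [4,6] NP\N   <
        [4,5] "gave" : N
        [5,6] "heard" : (NP\N)\N
    [6,7] "bone" : (S\NP)\NP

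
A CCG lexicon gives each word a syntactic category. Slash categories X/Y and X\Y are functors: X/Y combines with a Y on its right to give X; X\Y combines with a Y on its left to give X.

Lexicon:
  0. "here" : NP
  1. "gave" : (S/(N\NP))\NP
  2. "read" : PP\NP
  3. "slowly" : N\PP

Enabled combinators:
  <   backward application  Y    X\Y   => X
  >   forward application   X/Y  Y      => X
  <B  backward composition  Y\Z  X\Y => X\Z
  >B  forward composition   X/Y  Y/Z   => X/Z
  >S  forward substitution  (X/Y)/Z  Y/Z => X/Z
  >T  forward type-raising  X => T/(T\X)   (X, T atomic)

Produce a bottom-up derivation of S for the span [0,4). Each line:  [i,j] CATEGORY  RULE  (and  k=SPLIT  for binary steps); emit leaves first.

[0,4] S   >
  [0,2] S/(N\NP)   <
    [0,1] "here" : NP
    [1,2] "gave" : (S/(N\NP))\NP
  [2,4] N\NP   <B
    [2,3] "read" : PP\NP
    [3,4] "slowly" : N\PP

[0,1] NP  lex  "here"
[1,2] (S/(N\NP))\NP  lex  "gave"
[0,2] S/(N\NP)  <  k=1
[2,3] PP\NP  lex  "read"
[3,4] N\PP  lex  "slowly"
[2,4] N\NP  <B  k=3
[0,4] S  >  k=2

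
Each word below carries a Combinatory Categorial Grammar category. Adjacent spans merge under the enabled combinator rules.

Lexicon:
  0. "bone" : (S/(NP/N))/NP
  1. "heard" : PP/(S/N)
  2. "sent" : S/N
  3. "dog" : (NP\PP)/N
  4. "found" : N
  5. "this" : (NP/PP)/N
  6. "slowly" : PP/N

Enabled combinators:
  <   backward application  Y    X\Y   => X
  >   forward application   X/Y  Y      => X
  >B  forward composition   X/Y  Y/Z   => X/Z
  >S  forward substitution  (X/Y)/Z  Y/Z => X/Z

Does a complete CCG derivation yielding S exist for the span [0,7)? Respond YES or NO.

[0,7] S   >
  [0,5] S/(NP/N)   >
    [0,1] "bone" : (S/(NP/N))/NP
    [1,5] NP   <
      [1,3] PP   >
        [1,2] "heard" : PP/(S/N)
        [2,3] "sent" : S/N
      [3,5] NP\PP   >
        [3,4] "dog" : (NP\PP)/N
        [4,5] "found" : N
  [5,7] NP/N   >S
    [5,6] "this" : (NP/PP)/N
    [6,7] "slowly" : PP/N

YES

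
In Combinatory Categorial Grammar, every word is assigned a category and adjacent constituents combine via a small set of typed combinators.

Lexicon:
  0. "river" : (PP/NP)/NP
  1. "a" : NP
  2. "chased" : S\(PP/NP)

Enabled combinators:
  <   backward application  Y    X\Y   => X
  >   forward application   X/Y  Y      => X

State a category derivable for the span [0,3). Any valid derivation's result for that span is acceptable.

S

[0,3] S   <
  [0,2] PP/NP   >
    [0,1] "river" : (PP/NP)/NP
    [1,2] "a" : NP
  [2,3] "chased" : S\(PP/NP)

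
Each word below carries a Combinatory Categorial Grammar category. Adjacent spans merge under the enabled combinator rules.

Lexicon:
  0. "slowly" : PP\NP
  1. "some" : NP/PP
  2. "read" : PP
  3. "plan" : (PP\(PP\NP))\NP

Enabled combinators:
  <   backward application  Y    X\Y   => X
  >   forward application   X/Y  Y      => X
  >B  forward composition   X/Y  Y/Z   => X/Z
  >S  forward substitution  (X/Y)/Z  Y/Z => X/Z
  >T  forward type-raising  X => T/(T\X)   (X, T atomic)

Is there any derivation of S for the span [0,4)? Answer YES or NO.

NO

PP\NP NP/PP PP (PP\(PP\NP))\NP
CKY chart[0,4] = {N/(N\PP), NP/(NP\PP), PP, PP/(PP\PP), S/(S\PP)}; S ∉ chart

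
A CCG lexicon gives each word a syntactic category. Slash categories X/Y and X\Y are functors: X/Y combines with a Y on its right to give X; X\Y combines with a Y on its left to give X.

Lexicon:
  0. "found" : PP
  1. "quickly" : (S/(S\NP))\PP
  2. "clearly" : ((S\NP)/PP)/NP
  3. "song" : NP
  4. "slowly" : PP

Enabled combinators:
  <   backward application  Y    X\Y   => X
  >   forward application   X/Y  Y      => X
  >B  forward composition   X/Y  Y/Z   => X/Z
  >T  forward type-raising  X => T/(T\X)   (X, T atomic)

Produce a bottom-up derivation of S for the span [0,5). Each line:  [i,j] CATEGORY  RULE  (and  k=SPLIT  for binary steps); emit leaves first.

[0,5] S   >
  [0,2] S/(S\NP)   <
    [0,1] "found" : PP
    [1,2] "quickly" : (S/(S\NP))\PP
  [2,5] S\NP   >
    [2,4] (S\NP)/PP   >
      [2,3] "clearly" : ((S\NP)/PP)/NP
      [3,4] "song" : NP
    [4,5] "slowly" : PP

[0,1] PP  lex  "found"
[1,2] (S/(S\NP))\PP  lex  "quickly"
[0,2] S/(S\NP)  <  k=1
[2,3] ((S\NP)/PP)/NP  lex  "clearly"
[3,4] NP  lex  "song"
[2,4] (S\NP)/PP  >  k=3
[4,5] PP  lex  "slowly"
[2,5] S\NP  >  k=4
[0,5] S  >  k=2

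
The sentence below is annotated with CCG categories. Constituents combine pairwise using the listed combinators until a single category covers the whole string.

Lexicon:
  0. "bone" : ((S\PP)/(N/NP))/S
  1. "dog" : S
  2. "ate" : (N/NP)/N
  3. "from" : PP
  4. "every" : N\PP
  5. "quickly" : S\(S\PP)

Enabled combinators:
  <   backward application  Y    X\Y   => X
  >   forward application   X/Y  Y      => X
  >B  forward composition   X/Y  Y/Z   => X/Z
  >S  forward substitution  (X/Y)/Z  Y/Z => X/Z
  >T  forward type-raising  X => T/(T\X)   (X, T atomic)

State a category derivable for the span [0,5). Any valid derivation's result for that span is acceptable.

S\PP

[0,6] S   <
  [0,5] S\PP   >
    [0,2] (S\PP)/(N/NP)   >
      [0,1] "bone" : ((S\PP)/(N/NP))/S
      [1,2] "dog" : S
    [2,5] N/NP   >
      [2,3] "ate" : (N/NP)/N
      [3,5] N   >
        [3,4] N/(N\PP)   >T
          [3,4] "from" : PP
        [4,5] "every" : N\PP
  [5,6] "quickly" : S\(S\PP)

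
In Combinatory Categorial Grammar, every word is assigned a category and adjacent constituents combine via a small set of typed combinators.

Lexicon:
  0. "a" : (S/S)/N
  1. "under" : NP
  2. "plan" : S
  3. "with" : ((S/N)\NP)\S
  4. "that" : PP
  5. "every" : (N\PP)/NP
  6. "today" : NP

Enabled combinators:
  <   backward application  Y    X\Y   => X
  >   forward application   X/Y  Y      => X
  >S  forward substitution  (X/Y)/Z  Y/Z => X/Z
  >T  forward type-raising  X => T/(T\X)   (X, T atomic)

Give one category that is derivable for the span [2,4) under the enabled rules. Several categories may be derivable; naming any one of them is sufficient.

(S/N)\NP

[0,7] S   >
  [0,4] S/N   >S
    [0,1] "a" : (S/S)/N
    [1,4] S/N   <
      [1,2] "under" : NP
      [2,4] (S/N)\NP   <
        [2,3] "plan" : S
        [3,4] "with" : ((S/N)\NP)\S
  [4,7] N   >
    [4,5] N/(N\PP)   >T
      [4,5] "that" : PP
    [5,7] N\PP   >
      [5,6] "every" : (N\PP)/NP
      [6,7] "today" : NP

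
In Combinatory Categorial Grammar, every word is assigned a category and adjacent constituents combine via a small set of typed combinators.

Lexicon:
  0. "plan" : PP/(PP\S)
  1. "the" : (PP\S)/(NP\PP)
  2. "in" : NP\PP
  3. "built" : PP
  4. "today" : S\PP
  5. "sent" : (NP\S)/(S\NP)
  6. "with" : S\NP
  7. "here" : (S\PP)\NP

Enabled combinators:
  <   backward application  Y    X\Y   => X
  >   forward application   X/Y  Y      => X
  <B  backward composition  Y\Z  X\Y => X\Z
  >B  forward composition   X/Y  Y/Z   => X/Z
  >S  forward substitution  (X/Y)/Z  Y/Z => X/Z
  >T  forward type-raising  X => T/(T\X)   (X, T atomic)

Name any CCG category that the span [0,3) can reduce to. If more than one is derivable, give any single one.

PP

[0,8] S   <
  [0,3] PP   >
    [0,1] "plan" : PP/(PP\S)
    [1,3] PP\S   >
      [1,2] "the" : (PP\S)/(NP\PP)
      [2,3] "in" : NP\PP
  [3,8] S\PP   <
    [3,7] NP   <
      [3,5] S   <
        [3,4] "built" : PP
        [4,5] "today" : S\PP
      [5,7] NP\S   >
        [5,6] "sent" : (NP\S)/(S\NP)
        [6,7] "with" : S\NP
    [7,8] "here" : (S\PP)\NP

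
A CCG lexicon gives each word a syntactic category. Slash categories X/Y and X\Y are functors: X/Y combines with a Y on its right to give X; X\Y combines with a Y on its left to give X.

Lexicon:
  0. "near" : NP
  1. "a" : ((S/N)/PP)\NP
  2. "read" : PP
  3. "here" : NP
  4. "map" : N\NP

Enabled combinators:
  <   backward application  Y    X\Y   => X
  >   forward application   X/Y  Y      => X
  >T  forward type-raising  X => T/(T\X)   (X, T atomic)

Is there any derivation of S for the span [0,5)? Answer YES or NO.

YES

[0,5] S   >
  [0,3] S/N   >
    [0,2] (S/N)/PP   <
      [0,1] "near" : NP
      [1,2] "a" : ((S/N)/PP)\NP
    [2,3] "read" : PP
  [3,5] N   >
    [3,4] N/(N\NP)   >T
      [3,4] "here" : NP
    [4,5] "map" : N\NP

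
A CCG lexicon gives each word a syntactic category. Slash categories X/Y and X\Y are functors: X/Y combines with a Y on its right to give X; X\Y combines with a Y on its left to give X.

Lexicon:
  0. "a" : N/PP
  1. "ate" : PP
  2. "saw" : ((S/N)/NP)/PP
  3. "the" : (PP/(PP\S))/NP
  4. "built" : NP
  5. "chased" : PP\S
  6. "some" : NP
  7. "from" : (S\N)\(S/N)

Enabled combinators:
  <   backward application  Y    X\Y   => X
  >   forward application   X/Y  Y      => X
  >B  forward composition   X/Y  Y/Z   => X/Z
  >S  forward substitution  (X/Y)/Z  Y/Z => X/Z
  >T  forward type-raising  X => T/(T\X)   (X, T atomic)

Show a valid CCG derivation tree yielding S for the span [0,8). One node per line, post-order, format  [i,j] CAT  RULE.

[0,1] N/PP  lex  "a"
[1,2] PP  lex  "ate"
[0,2] N  >  k=1
[2,3] ((S/N)/NP)/PP  lex  "saw"
[3,4] (PP/(PP\S))/NP  lex  "the"
[4,5] NP  lex  "built"
[3,5] PP/(PP\S)  >  k=4
[5,6] PP\S  lex  "chased"
[3,6] PP  >  k=5
[2,6] (S/N)/NP  >  k=3
[6,7] NP  lex  "some"
[2,7] S/N  >  k=6
[7,8] (S\N)\(S/N)  lex  "from"
[2,8] S\N  <  k=7
[0,8] S  <  k=2

[0,8] S   <
  [0,2] N   >
    [0,1] "a" : N/PP
    [1,2] "ate" : PP
  [2,8] S\N   <
    [2,7] S/N   >
      [2,6] (S/N)/NP   >
        [2,3] "saw" : ((S/N)/NP)/PP
        [3,6] PP   >
          [3,5] PP/(PP\S)   >
            [3,4] "the" : (PP/(PP\S))/NP
            [4,5] "built" : NP
          [5,6] "chased" : PP\S
      [6,7] "some" : NP
    [7,8] "from" : (S\N)\(S/N)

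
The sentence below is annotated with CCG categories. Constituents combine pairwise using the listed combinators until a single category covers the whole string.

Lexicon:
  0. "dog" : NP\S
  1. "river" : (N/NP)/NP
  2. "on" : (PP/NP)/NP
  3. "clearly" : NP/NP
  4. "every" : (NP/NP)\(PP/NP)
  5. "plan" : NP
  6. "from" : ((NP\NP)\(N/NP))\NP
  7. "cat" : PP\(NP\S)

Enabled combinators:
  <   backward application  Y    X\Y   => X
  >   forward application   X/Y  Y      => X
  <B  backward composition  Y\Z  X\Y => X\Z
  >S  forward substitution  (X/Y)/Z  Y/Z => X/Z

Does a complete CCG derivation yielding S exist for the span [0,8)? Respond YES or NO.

NP\S (N/NP)/NP (PP/NP)/NP NP/NP (NP/NP)\(PP/NP) NP ((NP\NP)\(N/NP))\NP PP\(NP\S)
CKY chart[0,8] = {PP}; S ∉ chart

NO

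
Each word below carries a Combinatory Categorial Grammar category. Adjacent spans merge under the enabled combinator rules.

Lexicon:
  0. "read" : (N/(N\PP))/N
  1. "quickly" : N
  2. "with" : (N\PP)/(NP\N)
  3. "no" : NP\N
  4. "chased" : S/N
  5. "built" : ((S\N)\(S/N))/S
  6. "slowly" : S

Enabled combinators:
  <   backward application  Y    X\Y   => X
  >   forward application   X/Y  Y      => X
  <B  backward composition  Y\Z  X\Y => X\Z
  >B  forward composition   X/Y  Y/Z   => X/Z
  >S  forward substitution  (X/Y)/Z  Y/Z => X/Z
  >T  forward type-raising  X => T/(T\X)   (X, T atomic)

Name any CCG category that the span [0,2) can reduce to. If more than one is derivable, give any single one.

[0,7] S   <
  [0,4] N   >
    [0,2] N/(N\PP)   >
      [0,1] "read" : (N/(N\PP))/N
      [1,2] "quickly" : N
    [2,4] N\PP   >
      [2,3] "with" : (N\PP)/(NP\N)
      [3,4] "no" : NP\N
  [4,7] S\N   <
    [4,5] "chased" : S/N
    [5,7] (S\N)\(S/N)   >
      [5,6] "built" : ((S\N)\(S/N))/S
      [6,7] "slowly" : S

N/(N\PP)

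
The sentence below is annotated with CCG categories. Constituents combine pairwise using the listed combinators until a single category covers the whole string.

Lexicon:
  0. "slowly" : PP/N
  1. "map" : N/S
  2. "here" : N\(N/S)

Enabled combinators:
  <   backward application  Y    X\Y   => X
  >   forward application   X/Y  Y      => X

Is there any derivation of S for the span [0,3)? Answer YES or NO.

PP/N N/S N\(N/S)
CKY chart[0,3] = {PP}; S ∉ chart

NO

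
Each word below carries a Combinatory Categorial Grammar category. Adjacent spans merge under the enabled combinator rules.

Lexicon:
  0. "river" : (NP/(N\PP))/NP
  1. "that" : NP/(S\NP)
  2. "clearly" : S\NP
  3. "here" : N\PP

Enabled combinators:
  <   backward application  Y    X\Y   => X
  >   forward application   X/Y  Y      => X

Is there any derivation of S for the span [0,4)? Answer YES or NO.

(NP/(N\PP))/NP NP/(S\NP) S\NP N\PP
CKY chart[0,4] = {NP}; S ∉ chart

NO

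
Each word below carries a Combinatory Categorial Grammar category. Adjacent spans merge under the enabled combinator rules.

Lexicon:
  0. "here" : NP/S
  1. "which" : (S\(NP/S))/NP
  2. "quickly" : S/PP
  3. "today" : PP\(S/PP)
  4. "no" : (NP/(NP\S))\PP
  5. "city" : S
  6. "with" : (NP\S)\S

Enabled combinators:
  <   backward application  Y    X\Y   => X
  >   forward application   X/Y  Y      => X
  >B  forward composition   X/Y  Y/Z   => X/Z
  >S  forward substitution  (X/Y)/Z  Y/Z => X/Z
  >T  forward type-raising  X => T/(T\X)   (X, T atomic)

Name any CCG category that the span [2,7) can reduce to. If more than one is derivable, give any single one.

[0,7] S   <
  [0,1] "here" : NP/S
  [1,7] S\(NP/S)   >
    [1,2] "which" : (S\(NP/S))/NP
    [2,7] NP   >
      [2,5] NP/(NP\S)   <
        [2,4] PP   <
          [2,3] "quickly" : S/PP
          [3,4] "today" : PP\(S/PP)
        [4,5] "no" : (NP/(NP\S))\PP
      [5,7] NP\S   <
        [5,6] "city" : S
        [6,7] "with" : (NP\S)\S

NP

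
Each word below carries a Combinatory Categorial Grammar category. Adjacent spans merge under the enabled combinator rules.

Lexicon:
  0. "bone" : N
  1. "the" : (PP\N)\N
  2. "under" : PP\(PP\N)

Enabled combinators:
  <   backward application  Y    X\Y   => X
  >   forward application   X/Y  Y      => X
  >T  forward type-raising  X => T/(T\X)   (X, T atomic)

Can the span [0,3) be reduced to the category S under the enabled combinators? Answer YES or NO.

N (PP\N)\N PP\(PP\N)
CKY chart[0,3] = {N/(N\PP), NP/(NP\PP), PP, PP/(PP\PP), S/(S\PP)}; S ∉ chart

NO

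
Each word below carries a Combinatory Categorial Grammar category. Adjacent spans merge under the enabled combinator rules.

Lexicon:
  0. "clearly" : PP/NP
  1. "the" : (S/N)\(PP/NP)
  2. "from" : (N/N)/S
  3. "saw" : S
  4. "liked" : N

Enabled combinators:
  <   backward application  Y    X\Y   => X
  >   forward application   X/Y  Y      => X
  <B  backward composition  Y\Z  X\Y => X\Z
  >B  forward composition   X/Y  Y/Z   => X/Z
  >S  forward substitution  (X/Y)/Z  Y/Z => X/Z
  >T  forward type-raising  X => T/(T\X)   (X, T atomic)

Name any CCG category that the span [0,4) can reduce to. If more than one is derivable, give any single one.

S/N

[0,5] S   >
  [0,4] S/N   >B
    [0,2] S/N   <
      [0,1] "clearly" : PP/NP
      [1,2] "the" : (S/N)\(PP/NP)
    [2,4] N/N   >
      [2,3] "from" : (N/N)/S
      [3,4] "saw" : S
  [4,5] "liked" : N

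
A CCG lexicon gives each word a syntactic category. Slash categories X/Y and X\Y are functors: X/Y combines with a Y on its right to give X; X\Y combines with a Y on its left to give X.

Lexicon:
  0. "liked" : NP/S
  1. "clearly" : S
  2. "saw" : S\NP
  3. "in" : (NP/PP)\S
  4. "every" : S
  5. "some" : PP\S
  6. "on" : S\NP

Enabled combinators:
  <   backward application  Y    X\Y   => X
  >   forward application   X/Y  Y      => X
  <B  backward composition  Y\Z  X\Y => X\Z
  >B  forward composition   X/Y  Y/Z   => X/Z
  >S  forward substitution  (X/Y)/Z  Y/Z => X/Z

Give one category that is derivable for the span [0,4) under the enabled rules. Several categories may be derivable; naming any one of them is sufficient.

[0,7] S   <
  [0,6] NP   >
    [0,4] NP/PP   <
      [0,3] S   <
        [0,2] NP   >
          [0,1] "liked" : NP/S
          [1,2] "clearly" : S
        [2,3] "saw" : S\NP
      [3,4] "in" : (NP/PP)\S
    [4,6] PP   <
      [4,5] "every" : S
      [5,6] "some" : PP\S
  [6,7] "on" : S\NP

NP/PP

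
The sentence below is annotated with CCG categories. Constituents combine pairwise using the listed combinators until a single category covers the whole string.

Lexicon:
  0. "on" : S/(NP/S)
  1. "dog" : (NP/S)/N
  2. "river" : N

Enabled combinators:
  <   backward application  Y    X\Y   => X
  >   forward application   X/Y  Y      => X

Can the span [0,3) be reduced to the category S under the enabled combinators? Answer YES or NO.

YES

[0,3] S   >
  [0,1] "on" : S/(NP/S)
  [1,3] NP/S   >
    [1,2] "dog" : (NP/S)/N
    [2,3] "river" : N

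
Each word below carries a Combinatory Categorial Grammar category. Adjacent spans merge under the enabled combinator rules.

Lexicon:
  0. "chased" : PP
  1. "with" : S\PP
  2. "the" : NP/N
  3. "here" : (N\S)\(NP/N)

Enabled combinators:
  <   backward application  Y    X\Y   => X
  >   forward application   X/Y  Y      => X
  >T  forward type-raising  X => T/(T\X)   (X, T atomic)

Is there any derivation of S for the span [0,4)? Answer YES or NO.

NO

PP S\PP NP/N (N\S)\(NP/N)
CKY chart[0,4] = {N, N/(N\N), NP/(NP\N), PP/(PP\N), S/(S\N)}; S ∉ chart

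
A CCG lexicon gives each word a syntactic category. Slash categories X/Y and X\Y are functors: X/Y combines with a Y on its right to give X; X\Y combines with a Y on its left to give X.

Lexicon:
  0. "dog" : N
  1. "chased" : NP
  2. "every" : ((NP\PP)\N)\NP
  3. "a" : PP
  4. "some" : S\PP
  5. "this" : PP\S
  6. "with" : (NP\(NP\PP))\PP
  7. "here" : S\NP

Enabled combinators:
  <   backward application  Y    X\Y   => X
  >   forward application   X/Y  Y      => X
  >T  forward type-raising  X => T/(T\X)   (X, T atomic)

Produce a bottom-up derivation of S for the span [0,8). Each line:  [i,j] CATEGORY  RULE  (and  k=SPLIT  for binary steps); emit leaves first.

[0,1] N  lex  "dog"
[1,2] NP  lex  "chased"
[2,3] ((NP\PP)\N)\NP  lex  "every"
[1,3] (NP\PP)\N  <  k=2
[0,3] NP\PP  <  k=1
[3,4] PP  lex  "a"
[4,5] S\PP  lex  "some"
[3,5] S  <  k=4
[5,6] PP\S  lex  "this"
[3,6] PP  <  k=5
[6,7] (NP\(NP\PP))\PP  lex  "with"
[3,7] NP\(NP\PP)  <  k=6
[0,7] NP  <  k=3
[7,8] S\NP  lex  "here"
[0,8] S  <  k=7

[0,8] S   <
  [0,7] NP   <
    [0,3] NP\PP   <
      [0,1] "dog" : N
      [1,3] (NP\PP)\N   <
        [1,2] "chased" : NP
        [2,3] "every" : ((NP\PP)\N)\NP
    [3,7] NP\(NP\PP)   <
      [3,6] PP   <
        [3,5] S   <
          [3,4] "a" : PP
          [4,5] "some" : S\PP
        [5,6] "this" : PP\S
      [6,7] "with" : (NP\(NP\PP))\PP
  [7,8] "here" : S\NP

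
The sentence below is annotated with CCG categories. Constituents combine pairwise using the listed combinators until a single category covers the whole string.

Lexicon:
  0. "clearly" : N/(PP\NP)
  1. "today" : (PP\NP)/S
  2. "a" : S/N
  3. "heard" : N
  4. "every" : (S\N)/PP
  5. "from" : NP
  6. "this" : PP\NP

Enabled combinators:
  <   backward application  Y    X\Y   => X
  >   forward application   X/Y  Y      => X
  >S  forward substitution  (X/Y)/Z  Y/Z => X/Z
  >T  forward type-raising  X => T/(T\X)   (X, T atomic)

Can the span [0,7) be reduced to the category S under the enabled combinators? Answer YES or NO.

YES

[0,7] S   <
  [0,4] N   >
    [0,1] "clearly" : N/(PP\NP)
    [1,4] PP\NP   >
      [1,2] "today" : (PP\NP)/S
      [2,4] S   >
        [2,3] "a" : S/N
        [3,4] "heard" : N
  [4,7] S\N   >
    [4,5] "every" : (S\N)/PP
    [5,7] PP   >
      [5,6] PP/(PP\NP)   >T
        [5,6] "from" : NP
      [6,7] "this" : PP\NP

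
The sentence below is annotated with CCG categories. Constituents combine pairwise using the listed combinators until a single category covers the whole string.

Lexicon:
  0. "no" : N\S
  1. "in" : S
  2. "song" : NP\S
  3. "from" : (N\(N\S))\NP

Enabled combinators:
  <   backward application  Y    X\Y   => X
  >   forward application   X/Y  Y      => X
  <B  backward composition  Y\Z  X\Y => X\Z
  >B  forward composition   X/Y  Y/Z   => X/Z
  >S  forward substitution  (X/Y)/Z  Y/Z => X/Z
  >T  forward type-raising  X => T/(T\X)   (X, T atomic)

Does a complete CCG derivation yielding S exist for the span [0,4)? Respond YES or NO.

NO

N\S S NP\S (N\(N\S))\NP
CKY chart[0,4] = {N, N/(N\N), NP/(NP\N), PP/(PP\N), S/(S\N)}; S ∉ chart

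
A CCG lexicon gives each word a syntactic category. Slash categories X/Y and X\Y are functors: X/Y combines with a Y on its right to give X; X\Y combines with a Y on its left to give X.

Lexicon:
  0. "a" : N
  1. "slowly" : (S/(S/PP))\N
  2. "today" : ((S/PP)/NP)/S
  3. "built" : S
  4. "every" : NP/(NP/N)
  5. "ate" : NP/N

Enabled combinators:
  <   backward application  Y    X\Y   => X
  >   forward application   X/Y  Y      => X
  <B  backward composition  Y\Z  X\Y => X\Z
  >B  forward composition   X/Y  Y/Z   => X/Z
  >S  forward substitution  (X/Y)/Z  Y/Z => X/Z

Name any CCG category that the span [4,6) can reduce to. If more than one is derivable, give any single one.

[0,6] S   >
  [0,2] S/(S/PP)   <
    [0,1] "a" : N
    [1,2] "slowly" : (S/(S/PP))\N
  [2,6] S/PP   >
    [2,4] (S/PP)/NP   >
      [2,3] "today" : ((S/PP)/NP)/S
      [3,4] "built" : S
    [4,6] NP   >
      [4,5] "every" : NP/(NP/N)
      [5,6] "ate" : NP/N

NP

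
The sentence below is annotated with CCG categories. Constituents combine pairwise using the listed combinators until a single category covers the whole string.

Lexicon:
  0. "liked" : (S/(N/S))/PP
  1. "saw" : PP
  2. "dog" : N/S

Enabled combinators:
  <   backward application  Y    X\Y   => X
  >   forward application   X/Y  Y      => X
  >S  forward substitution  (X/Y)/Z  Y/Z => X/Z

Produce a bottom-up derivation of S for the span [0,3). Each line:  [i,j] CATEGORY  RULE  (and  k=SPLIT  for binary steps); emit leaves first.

[0,1] (S/(N/S))/PP  lex  "liked"
[1,2] PP  lex  "saw"
[0,2] S/(N/S)  >  k=1
[2,3] N/S  lex  "dog"
[0,3] S  >  k=2

[0,3] S   >
  [0,2] S/(N/S)   >
    [0,1] "liked" : (S/(N/S))/PP
    [1,2] "saw" : PP
  [2,3] "dog" : N/S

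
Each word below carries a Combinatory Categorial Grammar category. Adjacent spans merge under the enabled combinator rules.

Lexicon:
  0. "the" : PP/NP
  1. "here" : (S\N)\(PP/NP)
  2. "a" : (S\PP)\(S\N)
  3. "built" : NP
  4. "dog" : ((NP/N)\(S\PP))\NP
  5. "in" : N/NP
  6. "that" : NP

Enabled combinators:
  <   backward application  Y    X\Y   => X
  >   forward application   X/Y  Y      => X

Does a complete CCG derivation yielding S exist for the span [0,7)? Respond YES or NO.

PP/NP (S\N)\(PP/NP) (S\PP)\(S\N) NP ((NP/N)\(S\PP))\NP N/NP NP
CKY chart[0,7] = {NP}; S ∉ chart

NO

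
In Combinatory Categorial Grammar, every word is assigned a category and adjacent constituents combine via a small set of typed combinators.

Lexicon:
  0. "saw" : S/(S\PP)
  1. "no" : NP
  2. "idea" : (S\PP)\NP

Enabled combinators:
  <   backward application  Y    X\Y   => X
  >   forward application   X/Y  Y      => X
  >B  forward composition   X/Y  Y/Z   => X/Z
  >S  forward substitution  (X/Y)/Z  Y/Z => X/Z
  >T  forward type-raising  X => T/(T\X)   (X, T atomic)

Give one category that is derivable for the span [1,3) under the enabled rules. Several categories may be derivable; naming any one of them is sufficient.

[0,3] S   >
  [0,1] "saw" : S/(S\PP)
  [1,3] S\PP   <
    [1,2] "no" : NP
    [2,3] "idea" : (S\PP)\NP

S\PP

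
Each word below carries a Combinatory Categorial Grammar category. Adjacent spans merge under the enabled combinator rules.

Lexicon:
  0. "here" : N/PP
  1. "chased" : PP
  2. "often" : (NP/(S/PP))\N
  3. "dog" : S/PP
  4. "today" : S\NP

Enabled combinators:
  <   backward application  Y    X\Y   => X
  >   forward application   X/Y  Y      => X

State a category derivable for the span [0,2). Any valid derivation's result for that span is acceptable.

N

[0,5] S   <
  [0,4] NP   >
    [0,3] NP/(S/PP)   <
      [0,2] N   >
        [0,1] "here" : N/PP
        [1,2] "chased" : PP
      [2,3] "often" : (NP/(S/PP))\N
    [3,4] "dog" : S/PP
  [4,5] "today" : S\NP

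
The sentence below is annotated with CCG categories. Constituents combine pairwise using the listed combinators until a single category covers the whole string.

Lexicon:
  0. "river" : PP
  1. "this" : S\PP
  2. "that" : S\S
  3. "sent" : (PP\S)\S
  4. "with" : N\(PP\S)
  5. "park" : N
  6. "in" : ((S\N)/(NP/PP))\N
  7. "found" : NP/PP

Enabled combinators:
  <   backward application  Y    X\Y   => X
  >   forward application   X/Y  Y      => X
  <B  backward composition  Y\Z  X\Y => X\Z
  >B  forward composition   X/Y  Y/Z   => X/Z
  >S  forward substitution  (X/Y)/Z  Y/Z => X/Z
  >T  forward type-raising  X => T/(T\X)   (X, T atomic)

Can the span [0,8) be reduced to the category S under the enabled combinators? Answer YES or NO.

[0,8] S   <
  [0,5] N   <
    [0,2] S   <
      [0,1] "river" : PP
      [1,2] "this" : S\PP
    [2,5] N\S   <B
      [2,3] "that" : S\S
      [3,5] N\S   <B
        [3,4] "sent" : (PP\S)\S
        [4,5] "with" : N\(PP\S)
  [5,8] S\N   >
    [5,7] (S\N)/(NP/PP)   <
      [5,6] "park" : N
      [6,7] "in" : ((S\N)/(NP/PP))\N
    [7,8] "found" : NP/PP

YES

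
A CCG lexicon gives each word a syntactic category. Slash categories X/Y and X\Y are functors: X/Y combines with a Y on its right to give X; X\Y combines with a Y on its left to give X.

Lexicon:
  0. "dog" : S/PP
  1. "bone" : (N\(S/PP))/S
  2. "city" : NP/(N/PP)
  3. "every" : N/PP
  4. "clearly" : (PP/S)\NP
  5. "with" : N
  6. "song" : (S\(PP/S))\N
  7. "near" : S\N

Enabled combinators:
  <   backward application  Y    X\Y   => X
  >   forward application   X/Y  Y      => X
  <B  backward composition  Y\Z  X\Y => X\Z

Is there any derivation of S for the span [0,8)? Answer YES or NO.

[0,8] S   <
  [0,7] N   <
    [0,1] "dog" : S/PP
    [1,7] N\(S/PP)   >
      [1,2] "bone" : (N\(S/PP))/S
      [2,7] S   <
        [2,5] PP/S   <
          [2,4] NP   >
            [2,3] "city" : NP/(N/PP)
            [3,4] "every" : N/PP
          [4,5] "clearly" : (PP/S)\NP
        [5,7] S\(PP/S)   <
          [5,6] "with" : N
          [6,7] "song" : (S\(PP/S))\N
  [7,8] "near" : S\N

YES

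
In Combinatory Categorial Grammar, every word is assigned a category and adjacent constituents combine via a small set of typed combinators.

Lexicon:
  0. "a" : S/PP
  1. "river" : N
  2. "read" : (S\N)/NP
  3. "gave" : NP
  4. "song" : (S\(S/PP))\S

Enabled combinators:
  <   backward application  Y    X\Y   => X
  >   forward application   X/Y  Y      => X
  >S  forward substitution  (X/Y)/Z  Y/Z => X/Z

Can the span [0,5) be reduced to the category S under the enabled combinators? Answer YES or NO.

YES

[0,5] S   <
  [0,1] "a" : S/PP
  [1,5] S\(S/PP)   <
    [1,4] S   <
      [1,2] "river" : N
      [2,4] S\N   >
        [2,3] "read" : (S\N)/NP
        [3,4] "gave" : NP
    [4,5] "song" : (S\(S/PP))\S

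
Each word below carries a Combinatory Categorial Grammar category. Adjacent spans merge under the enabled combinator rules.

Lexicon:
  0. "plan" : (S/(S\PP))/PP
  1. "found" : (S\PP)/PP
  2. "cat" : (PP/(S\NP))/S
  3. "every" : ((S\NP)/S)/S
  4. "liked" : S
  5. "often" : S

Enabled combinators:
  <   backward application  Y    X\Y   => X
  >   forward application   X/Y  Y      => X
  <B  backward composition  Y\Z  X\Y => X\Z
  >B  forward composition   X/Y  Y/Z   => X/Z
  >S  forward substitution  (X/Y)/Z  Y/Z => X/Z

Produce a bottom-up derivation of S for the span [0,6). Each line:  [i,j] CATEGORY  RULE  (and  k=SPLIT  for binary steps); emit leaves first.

[0,6] S   >
  [0,2] S/PP   >S
    [0,1] "plan" : (S/(S\PP))/PP
    [1,2] "found" : (S\PP)/PP
  [2,6] PP   >
    [2,5] PP/S   >S
      [2,3] "cat" : (PP/(S\NP))/S
      [3,5] (S\NP)/S   >
        [3,4] "every" : ((S\NP)/S)/S
        [4,5] "liked" : S
    [5,6] "often" : S

[0,1] (S/(S\PP))/PP  lex  "plan"
[1,2] (S\PP)/PP  lex  "found"
[0,2] S/PP  >S  k=1
[2,3] (PP/(S\NP))/S  lex  "cat"
[3,4] ((S\NP)/S)/S  lex  "every"
[4,5] S  lex  "liked"
[3,5] (S\NP)/S  >  k=4
[2,5] PP/S  >S  k=3
[5,6] S  lex  "often"
[2,6] PP  >  k=5
[0,6] S  >  k=2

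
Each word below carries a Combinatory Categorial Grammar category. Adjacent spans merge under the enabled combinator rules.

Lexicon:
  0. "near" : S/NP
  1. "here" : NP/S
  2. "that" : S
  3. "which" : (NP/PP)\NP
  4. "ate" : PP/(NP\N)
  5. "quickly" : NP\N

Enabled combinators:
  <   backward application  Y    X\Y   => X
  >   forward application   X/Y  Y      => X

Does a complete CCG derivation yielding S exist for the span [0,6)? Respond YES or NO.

YES

[0,6] S   >
  [0,1] "near" : S/NP
  [1,6] NP   >
    [1,4] NP/PP   <
      [1,3] NP   >
        [1,2] "here" : NP/S
        [2,3] "that" : S
      [3,4] "which" : (NP/PP)\NP
    [4,6] PP   >
      [4,5] "ate" : PP/(NP\N)
      [5,6] "quickly" : NP\N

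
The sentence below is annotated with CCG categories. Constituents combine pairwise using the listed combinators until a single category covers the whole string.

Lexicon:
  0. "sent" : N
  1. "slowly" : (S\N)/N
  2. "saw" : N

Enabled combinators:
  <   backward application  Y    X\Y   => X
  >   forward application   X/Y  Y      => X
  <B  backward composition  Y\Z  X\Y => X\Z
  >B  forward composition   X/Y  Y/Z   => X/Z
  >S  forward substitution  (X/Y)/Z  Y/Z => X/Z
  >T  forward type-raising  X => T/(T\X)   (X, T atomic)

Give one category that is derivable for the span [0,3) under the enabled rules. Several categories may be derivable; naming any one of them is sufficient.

[0,3] S   <
  [0,1] "sent" : N
  [1,3] S\N   >
    [1,2] "slowly" : (S\N)/N
    [2,3] "saw" : N

S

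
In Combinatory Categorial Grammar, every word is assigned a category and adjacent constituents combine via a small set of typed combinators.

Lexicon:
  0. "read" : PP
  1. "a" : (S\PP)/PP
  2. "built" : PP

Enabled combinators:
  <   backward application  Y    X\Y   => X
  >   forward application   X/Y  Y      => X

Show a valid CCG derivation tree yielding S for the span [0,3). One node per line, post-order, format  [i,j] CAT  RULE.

[0,3] S   <
  [0,1] "read" : PP
  [1,3] S\PP   >
    [1,2] "a" : (S\PP)/PP
    [2,3] "built" : PP

[0,1] PP  lex  "read"
[1,2] (S\PP)/PP  lex  "a"
[2,3] PP  lex  "built"
[1,3] S\PP  >  k=2
[0,3] S  <  k=1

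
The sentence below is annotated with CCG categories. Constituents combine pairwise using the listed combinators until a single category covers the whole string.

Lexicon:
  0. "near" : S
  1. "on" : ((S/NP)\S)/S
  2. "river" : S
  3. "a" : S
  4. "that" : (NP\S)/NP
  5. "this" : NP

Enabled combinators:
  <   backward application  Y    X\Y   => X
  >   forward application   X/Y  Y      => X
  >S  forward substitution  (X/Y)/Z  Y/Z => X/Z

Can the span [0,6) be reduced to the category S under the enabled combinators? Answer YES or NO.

YES

[0,6] S   >
  [0,3] S/NP   <
    [0,1] "near" : S
    [1,3] (S/NP)\S   >
      [1,2] "on" : ((S/NP)\S)/S
      [2,3] "river" : S
  [3,6] NP   <
    [3,4] "a" : S
    [4,6] NP\S   >
      [4,5] "that" : (NP\S)/NP
      [5,6] "this" : NP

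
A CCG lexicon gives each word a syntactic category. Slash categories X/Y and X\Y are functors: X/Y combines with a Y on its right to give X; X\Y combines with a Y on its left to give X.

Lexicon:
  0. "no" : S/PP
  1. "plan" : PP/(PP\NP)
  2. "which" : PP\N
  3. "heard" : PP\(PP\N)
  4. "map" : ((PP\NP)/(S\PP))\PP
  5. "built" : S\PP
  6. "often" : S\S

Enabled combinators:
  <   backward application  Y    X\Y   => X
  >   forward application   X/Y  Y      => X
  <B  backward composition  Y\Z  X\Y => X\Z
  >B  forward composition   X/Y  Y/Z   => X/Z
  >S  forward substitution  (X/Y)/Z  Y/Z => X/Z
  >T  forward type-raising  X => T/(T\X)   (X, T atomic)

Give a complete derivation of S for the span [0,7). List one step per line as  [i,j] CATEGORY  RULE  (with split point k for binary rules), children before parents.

[0,1] S/PP  lex  "no"
[1,2] PP/(PP\NP)  lex  "plan"
[2,3] PP\N  lex  "which"
[3,4] PP\(PP\N)  lex  "heard"
[2,4] PP  <  k=3
[4,5] ((PP\NP)/(S\PP))\PP  lex  "map"
[2,5] (PP\NP)/(S\PP)  <  k=4
[5,6] S\PP  lex  "built"
[6,7] S\S  lex  "often"
[5,7] S\PP  <B  k=6
[2,7] PP\NP  >  k=5
[1,7] PP  >  k=2
[0,7] S  >  k=1

[0,7] S   >
  [0,1] "no" : S/PP
  [1,7] PP   >
    [1,2] "plan" : PP/(PP\NP)
    [2,7] PP\NP   >
      [2,5] (PP\NP)/(S\PP)   <
        [2,4] PP   <
          [2,3] "which" : PP\N
          [3,4] "heard" : PP\(PP\N)
        [4,5] "map" : ((PP\NP)/(S\PP))\PP
      [5,7] S\PP   <B
        [5,6] "built" : S\PP
        [6,7] "often" : S\S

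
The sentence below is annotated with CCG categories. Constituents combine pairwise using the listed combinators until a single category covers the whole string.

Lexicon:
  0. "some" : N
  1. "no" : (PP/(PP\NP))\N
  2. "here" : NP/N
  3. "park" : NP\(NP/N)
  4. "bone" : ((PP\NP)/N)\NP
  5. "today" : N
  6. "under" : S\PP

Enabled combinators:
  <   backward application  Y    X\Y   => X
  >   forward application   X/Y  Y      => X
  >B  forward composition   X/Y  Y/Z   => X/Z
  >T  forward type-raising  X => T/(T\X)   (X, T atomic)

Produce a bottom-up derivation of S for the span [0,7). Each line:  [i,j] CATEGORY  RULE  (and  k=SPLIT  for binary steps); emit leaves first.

[0,1] N  lex  "some"
[1,2] (PP/(PP\NP))\N  lex  "no"
[0,2] PP/(PP\NP)  <  k=1
[2,3] NP/N  lex  "here"
[3,4] NP\(NP/N)  lex  "park"
[2,4] NP  <  k=3
[4,5] ((PP\NP)/N)\NP  lex  "bone"
[2,5] (PP\NP)/N  <  k=4
[5,6] N  lex  "today"
[2,6] PP\NP  >  k=5
[0,6] PP  >  k=2
[6,7] S\PP  lex  "under"
[0,7] S  <  k=6

[0,7] S   <
  [0,6] PP   >
    [0,2] PP/(PP\NP)   <
      [0,1] "some" : N
      [1,2] "no" : (PP/(PP\NP))\N
    [2,6] PP\NP   >
      [2,5] (PP\NP)/N   <
        [2,4] NP   <
          [2,3] "here" : NP/N
          [3,4] "park" : NP\(NP/N)
        [4,5] "bone" : ((PP\NP)/N)\NP
      [5,6] "today" : N
  [6,7] "under" : S\PP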